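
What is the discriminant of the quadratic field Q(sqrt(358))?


For K = Q(sqrt(d)) with d squarefree: disc(K) = d if d = 1 mod 4, and disc(K) = 4d if d = 2 or 3 mod 4.
Here d = 358, and d mod 4 = 2.
d = 2 mod 4, not 1 (O_K = Z[sqrt(d)]), so disc(K) = 4d = 4 * (358) = 1432

1432


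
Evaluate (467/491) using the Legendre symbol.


p = 491 is prime, so compute (467/491) with the reciprocity algorithm (Jacobi-symbol steps: pull out 2s via (2/n), flip via reciprocity, reduce):
  reciprocity: (467/491) -> -(491/467)
  reduce: (24/467)
  pull out 2: (2/467) = -1  (since 467 mod 8 = 3)
  pull out 2: (2/467) = -1  (since 467 mod 8 = 3)
  pull out 2: (2/467) = -1  (since 467 mod 8 = 3)
  reciprocity: (3/467) -> -(467/3)
  reduce: (2/3)
  pull out 2: (2/3) = -1  (since 3 mod 8 = 3)
  (1/3) = 1
Product of signs = 1
(467/491) = 1

1


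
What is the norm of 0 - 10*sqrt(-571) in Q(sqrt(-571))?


N(a + b*sqrt(d)) = a^2 - d*b^2
= (0)^2 - (-571)*(-10)^2
= 0 + 57100
= 57100

57100


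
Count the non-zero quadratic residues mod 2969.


For prime p, the number of non-zero quadratic residues is (p-1)/2.
= (2969-1)/2
= 1484

1484


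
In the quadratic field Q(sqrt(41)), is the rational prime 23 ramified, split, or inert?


K = Q(sqrt(41)). Since d mod 4 = 1, disc(K) = 41.
Check p | disc: 41 mod 23 = 18.
p does not divide disc. Compute Legendre symbol (d/p):
18^((23-1)/2) mod 23 = 1
(d/p) = 1, so p splits: (p) = P*P' with e=1, f=1, g=2.
Therefore p is split.

split


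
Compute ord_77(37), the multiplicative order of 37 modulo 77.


We want ord_77(37), the smallest k >= 1 with 37^k = 1 mod 77.
n = 77 = 7 * 11, phi(77) = 60; the order divides phi(n).
Divisors of 60: 1, 2, 3, 4, 5, 6, 10, 12, 15, 20, 30, 60
Repeated squaring mod 77: 37^1 = 37, 37^2 = 60, 37^4 = 58, 37^8 = 53, 37^16 = 37, 37^32 = 60
Test divisors in increasing order:
  k=1: 37^1 = 37 mod 77
  k=2: 37^2 = 60 mod 77
  k=3: 37^3 = 60 * 37 = 64 mod 77
  k=4: 37^4 = 58 mod 77
  k=5: 37^5 = 58 * 37 = 67 mod 77
  k=6: 37^6 = 58 * 60 = 15 mod 77
  k=10: 37^10 = 53 * 60 = 23 mod 77
  k=12: 37^12 = 53 * 58 = 71 mod 77
  k=15: 37^15 = 53 * 58 * 60 * 37 = 1 mod 77  <- first divisor giving 1
Order = 15

15


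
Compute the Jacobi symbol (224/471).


Compute (224/471) via quadratic reciprocity:
  pull out 2: (2/471) = +1  (since 471 mod 8 = 7)
  pull out 2: (2/471) = +1  (since 471 mod 8 = 7)
  pull out 2: (2/471) = +1  (since 471 mod 8 = 7)
  pull out 2: (2/471) = +1  (since 471 mod 8 = 7)
  pull out 2: (2/471) = +1  (since 471 mod 8 = 7)
  reciprocity: (7/471) -> -(471/7)
  reduce: (2/7)
  pull out 2: (2/7) = +1  (since 7 mod 8 = 7)
  (1/7) = 1
Product of signs = -1

-1


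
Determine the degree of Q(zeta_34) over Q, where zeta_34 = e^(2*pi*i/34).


The degree equals Euler's totient phi(34).
34 = 2 * 17
phi(34) = 16

16


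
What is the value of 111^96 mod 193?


p = 193 is prime and the exponent is (p-1)/2 = 96, so by Euler's criterion 111^96 = (111/193) = +1 or -1 mod 193.
Compute by square-and-multiply:
  96 = 64 + 32 (binary 1100000)
  Repeated squaring mod 193: 111^1 = 111, 111^2 = 162, 111^4 = 189, 111^8 = 16, 111^16 = 63, 111^32 = 109, 111^64 = 108
  111^96 = 111^64 * 111^32 = 108 * 109 mod 193
    108 * 109 = 11772 = 192 mod 193
  111^96 = 192 mod 193
Result 192 = p - 1 = -1 mod 193: 111 is a quadratic non-residue mod 193. As a residue in [0, p-1] the value is 192.
111^96 mod 193 = 192

192


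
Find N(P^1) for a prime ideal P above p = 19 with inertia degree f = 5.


N(P^a) = p^(a*f)
= 19^(1*5)
= 19^5
= 2476099

2476099


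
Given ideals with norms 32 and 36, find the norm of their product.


N(IJ) = N(I) * N(J)
= 32 * 36
= 1152

1152


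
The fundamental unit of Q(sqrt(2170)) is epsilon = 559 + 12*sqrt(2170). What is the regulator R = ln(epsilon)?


epsilon = 559 + 12*sqrt(2170)
= 1117.9991
R = ln(1117.9991)
= 7.0193

7.0193


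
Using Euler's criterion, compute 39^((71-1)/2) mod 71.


p = 71 is prime and the exponent is (p-1)/2 = 35, so by Euler's criterion 39^35 = (39/71) = +1 or -1 mod 71.
Compute by square-and-multiply:
  35 = 32 + 2 + 1 (binary 100011)
  Repeated squaring mod 71: 39^1 = 39, 39^2 = 30, 39^4 = 48, 39^8 = 32, 39^16 = 30, 39^32 = 48
  39^35 = 39^32 * 39^2 * 39^1 = 48 * 30 * 39 mod 71
    48 * 30 = 1440 = 20 mod 71
    20 * 39 = 780 = 70 mod 71
  39^35 = 70 mod 71
Result 70 = p - 1 = -1 mod 71: 39 is a quadratic non-residue mod 71. As a residue in [0, p-1] the value is 70.
39^35 mod 71 = 70

70


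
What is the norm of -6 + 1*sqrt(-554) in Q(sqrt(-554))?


N(a + b*sqrt(d)) = a^2 - d*b^2
= (-6)^2 - (-554)*(1)^2
= 36 + 554
= 590

590


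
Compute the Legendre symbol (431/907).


p = 907 is prime, so compute (431/907) with the reciprocity algorithm (Jacobi-symbol steps: pull out 2s via (2/n), flip via reciprocity, reduce):
  reciprocity: (431/907) -> -(907/431)
  reduce: (45/431)
  reciprocity: (45/431) -> +(431/45)
  reduce: (26/45)
  pull out 2: (2/45) = -1  (since 45 mod 8 = 5)
  reciprocity: (13/45) -> +(45/13)
  reduce: (6/13)
  pull out 2: (2/13) = -1  (since 13 mod 8 = 5)
  reciprocity: (3/13) -> +(13/3)
  reduce: (1/3)
  (1/3) = 1
Product of signs = -1
(431/907) = -1

-1


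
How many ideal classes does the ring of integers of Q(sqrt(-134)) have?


K = Q(sqrt(-134)). d mod 4 = 2, so D = disc(K) = 4d = -536
h(K) equals the number of primitive reduced positive-definite forms (a, b, c) = a*x^2 + b*x*y + c*y^2 with b^2 - 4ac = D,
where reduced means |b| <= a <= c, with b >= 0 whenever |b| = a or a = c, and primitive means gcd(a, b, c) = 1.
Reduced forces 3a^2 <= |D| = 536, so 1 <= a <= 13; b must have the parity of D, and c = (b^2 - D)/(4a) must be an integer >= a.
Enumerate a = 1..13, b in [-a, a]:
  a=1: (1, 0, 134)  [1]
  a=2: (2, 0, 67)  [1]
  a=3: (3, -2, 45), (3, 2, 45)  [2]
  a=4: none
  a=5: (5, -2, 27), (5, 2, 27)  [2]
  a=6: (6, -4, 23), (6, 4, 23)  [2]
  a=7..8: none
  a=9: (9, -2, 15), (9, 2, 15)  [2]
  a=10: (10, -8, 15), (10, 8, 15)  [2]
  a=11: (11, -6, 13), (11, 6, 13)  [2]
  a=12..13: none
Total reduced forms: 1 + 1 + 2 + 2 + 2 + 2 + 2 + 2 = 14
h = 14

14


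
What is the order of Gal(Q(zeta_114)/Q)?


|Gal(Q(zeta_114)/Q)| = phi(114)
= 36

36


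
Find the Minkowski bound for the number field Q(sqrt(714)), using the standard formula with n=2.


d = 714, d mod 4 = 2, so disc(K) = 4d = 2856; |disc(K)| = 2856
Real quadratic field, so n = 2, s = r2 = 0, r1 = 2
M = (n!/n^n) * (4/pi)^s * sqrt(|disc(K)|) = (2!/2^2) * (4/pi)^0 * sqrt(2856)
= 0.5 * 1.000000 * 53.441557
= 26.7208

26.7208


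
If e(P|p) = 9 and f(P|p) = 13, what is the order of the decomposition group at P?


|D_P| = e * f
= 9 * 13
= 117

117


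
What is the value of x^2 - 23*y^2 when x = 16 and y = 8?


x^2 - d*y^2
= 16^2 - 23*8^2
= 256 - 1472
= -1216

-1216


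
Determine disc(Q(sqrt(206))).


For K = Q(sqrt(d)) with d squarefree: disc(K) = d if d = 1 mod 4, and disc(K) = 4d if d = 2 or 3 mod 4.
Here d = 206, and d mod 4 = 2.
d = 2 mod 4, not 1 (O_K = Z[sqrt(d)]), so disc(K) = 4d = 4 * (206) = 824

824


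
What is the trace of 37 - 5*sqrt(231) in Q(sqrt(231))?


Tr(a + b*sqrt(d)) = (a + b*sqrt(d)) + (a - b*sqrt(d)) = 2a
= 2 * (37)
= 74

74


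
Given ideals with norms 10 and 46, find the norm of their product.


N(IJ) = N(I) * N(J)
= 10 * 46
= 460

460


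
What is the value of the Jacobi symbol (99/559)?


Compute (99/559) via quadratic reciprocity:
  reciprocity: (99/559) -> -(559/99)
  reduce: (64/99)
  pull out 2: (2/99) = -1  (since 99 mod 8 = 3)
  pull out 2: (2/99) = -1  (since 99 mod 8 = 3)
  pull out 2: (2/99) = -1  (since 99 mod 8 = 3)
  pull out 2: (2/99) = -1  (since 99 mod 8 = 3)
  pull out 2: (2/99) = -1  (since 99 mod 8 = 3)
  pull out 2: (2/99) = -1  (since 99 mod 8 = 3)
  (1/99) = 1
Product of signs = -1

-1


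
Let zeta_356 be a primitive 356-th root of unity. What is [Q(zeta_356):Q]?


The degree equals Euler's totient phi(356).
356 = 2^2 * 89
phi(356) = 176

176


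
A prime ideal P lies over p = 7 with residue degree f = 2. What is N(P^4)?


N(P^a) = p^(a*f)
= 7^(4*2)
= 7^8
= 5764801

5764801


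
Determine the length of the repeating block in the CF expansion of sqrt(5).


Run the CF algorithm for sqrt(5).
a_0 = floor(sqrt(5)) = 2; set m_0=0, q_0=1.
Recurrence: m' = q*a - m,  q' = (d - m'^2)/q,  a' = floor((a_0 + m')/q').
  step 1: m=2, q=1, a=4
a_1 = 2*a_0 = 4, so the period closes here.
sqrt(5) = [2; 4]
Period length = 1

1


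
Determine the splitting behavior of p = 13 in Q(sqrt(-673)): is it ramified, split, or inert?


K = Q(sqrt(-673)). Since d mod 4 = 3, disc(K) = -2692.
Check p | disc: -2692 mod 13 = 12.
p does not divide disc. Compute Legendre symbol (d/p):
3^((13-1)/2) mod 13 = 1
(d/p) = 1, so p splits: (p) = P*P' with e=1, f=1, g=2.
Therefore p is split.

split


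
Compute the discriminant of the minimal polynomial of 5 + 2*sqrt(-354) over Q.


The element 5 + 2*sqrt(-354) has minimal polynomial:
x^2 - 10*x + 1441
Discriminant = (-10)^2 - 4*(1441)
= 100 - 5764
= -5664

-5664


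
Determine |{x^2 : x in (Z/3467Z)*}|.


For prime p, the number of non-zero quadratic residues is (p-1)/2.
= (3467-1)/2
= 1733

1733


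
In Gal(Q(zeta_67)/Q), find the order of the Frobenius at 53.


The Frobenius at p in Gal(Q(zeta_n)/Q) = (Z/nZ)* is the class of p, so its order is ord_67(53), the smallest k >= 1 with 53^k = 1 mod 67.
n = 67 = 67, phi(67) = 66; the order divides phi(n).
Divisors of 66: 1, 2, 3, 6, 11, 22, 33, 66
Repeated squaring mod 67: 53^1 = 53, 53^2 = 62, 53^4 = 25, 53^8 = 22, 53^16 = 15, 53^32 = 24, 53^64 = 40
Test divisors in increasing order:
  k=1: 53^1 = 53 mod 67
  k=2: 53^2 = 62 mod 67
  k=3: 53^3 = 62 * 53 = 3 mod 67
  k=6: 53^6 = 25 * 62 = 9 mod 67
  k=11: 53^11 = 22 * 62 * 53 = 66 mod 67
  k=22: 53^22 = 15 * 25 * 62 = 1 mod 67  <- first divisor giving 1
Order = 22

22


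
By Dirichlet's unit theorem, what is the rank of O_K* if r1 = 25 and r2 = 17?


By Dirichlet's unit theorem:
rank = r1 + r2 - 1
= 25 + 17 - 1
= 41

41


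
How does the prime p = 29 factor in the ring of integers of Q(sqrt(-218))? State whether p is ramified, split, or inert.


K = Q(sqrt(-218)). Since d mod 4 = 2, disc(K) = -872.
Check p | disc: -872 mod 29 = 27.
p does not divide disc. Compute Legendre symbol (d/p):
14^((29-1)/2) mod 29 = -1
(d/p) = -1, so p is inert: (p) stays prime with e=1, f=2, g=1.
Therefore p is inert.

inert


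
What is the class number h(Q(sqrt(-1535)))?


K = Q(sqrt(-1535)). d mod 4 = 1, so D = disc(K) = d = -1535
h(K) equals the number of primitive reduced positive-definite forms (a, b, c) = a*x^2 + b*x*y + c*y^2 with b^2 - 4ac = D,
where reduced means |b| <= a <= c, with b >= 0 whenever |b| = a or a = c, and primitive means gcd(a, b, c) = 1.
Reduced forces 3a^2 <= |D| = 1535, so 1 <= a <= 22; b must have the parity of D, and c = (b^2 - D)/(4a) must be an integer >= a.
Enumerate a = 1..22, b in [-a, a]:
  a=1: (1, 1, 384)  [1]
  a=2: (2, -1, 192), (2, 1, 192)  [2]
  a=3: (3, -1, 128), (3, 1, 128)  [2]
  a=4: (4, -1, 96), (4, 1, 96)  [2]
  a=5: (5, 5, 78)  [1]
  a=6: (6, -5, 65), (6, -1, 64), (6, 1, 64), (6, 5, 65)  [4]
  a=7: none
  a=8: (8, -1, 48), (8, 1, 48)  [2]
  a=9: (9, -7, 44), (9, 7, 44)  [2]
  a=10: (10, -5, 39), (10, 5, 39)  [2]
  a=11: (11, -7, 36), (11, 7, 36)  [2]
  a=12: (12, -7, 33), (12, -1, 32), (12, 1, 32), (12, 7, 33)  [4]
  a=13: (13, -5, 30), (13, 5, 30)  [2]
  a=14: none
  a=15: (15, -5, 26), (15, 5, 26)  [2]
  a=16: (16, -1, 24), (16, 1, 24)  [2]
  a=17: none
  a=18: (18, -11, 23), (18, -7, 22), (18, 7, 22), (18, 11, 23)  [4]
  a=19: (19, -17, 24), (19, 17, 24)  [2]
  a=20: (20, -15, 22), (20, 15, 22)  [2]
  a=21..22: none
Total reduced forms: 1 + 2 + 2 + 2 + 1 + 4 + 2 + 2 + 2 + 2 + 4 + 2 + 2 + 2 + 4 + 2 + 2 = 38
h = 38

38


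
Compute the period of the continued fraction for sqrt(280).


Run the CF algorithm for sqrt(280).
a_0 = floor(sqrt(280)) = 16; set m_0=0, q_0=1.
Recurrence: m' = q*a - m,  q' = (d - m'^2)/q,  a' = floor((a_0 + m')/q').
  step 1: m=16, q=24, a=1
  step 2: m=8, q=9, a=2
  step 3: m=10, q=20, a=1
  step 4: m=10, q=9, a=2
  step 5: m=8, q=24, a=1
  step 6: m=16, q=1, a=32
a_6 = 2*a_0 = 32, so the period closes here.
sqrt(280) = [16; 1, 2, 1, 2, 1, 32]
Period length = 6

6


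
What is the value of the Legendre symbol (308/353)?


p = 353 is prime, so compute (308/353) with the reciprocity algorithm (Jacobi-symbol steps: pull out 2s via (2/n), flip via reciprocity, reduce):
  pull out 2: (2/353) = +1  (since 353 mod 8 = 1)
  pull out 2: (2/353) = +1  (since 353 mod 8 = 1)
  reciprocity: (77/353) -> +(353/77)
  reduce: (45/77)
  reciprocity: (45/77) -> +(77/45)
  reduce: (32/45)
  pull out 2: (2/45) = -1  (since 45 mod 8 = 5)
  pull out 2: (2/45) = -1  (since 45 mod 8 = 5)
  pull out 2: (2/45) = -1  (since 45 mod 8 = 5)
  pull out 2: (2/45) = -1  (since 45 mod 8 = 5)
  pull out 2: (2/45) = -1  (since 45 mod 8 = 5)
  (1/45) = 1
Product of signs = -1
(308/353) = -1

-1


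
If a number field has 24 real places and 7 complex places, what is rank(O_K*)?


By Dirichlet's unit theorem:
rank = r1 + r2 - 1
= 24 + 7 - 1
= 30

30


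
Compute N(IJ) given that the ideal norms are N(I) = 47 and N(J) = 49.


N(IJ) = N(I) * N(J)
= 47 * 49
= 2303

2303


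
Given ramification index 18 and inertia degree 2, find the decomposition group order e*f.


|D_P| = e * f
= 18 * 2
= 36

36


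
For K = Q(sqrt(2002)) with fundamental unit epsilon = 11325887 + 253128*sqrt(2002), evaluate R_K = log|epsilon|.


epsilon = 11325887 + 253128*sqrt(2002)
= 2.2652e+07
R = ln(2.2652e+07)
= 16.9357

16.9357


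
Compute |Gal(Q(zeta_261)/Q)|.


|Gal(Q(zeta_261)/Q)| = phi(261)
= 168

168


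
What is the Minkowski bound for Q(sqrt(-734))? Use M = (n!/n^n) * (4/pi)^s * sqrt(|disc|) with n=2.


d = -734, d mod 4 = 2, so disc(K) = 4d = -2936; |disc(K)| = 2936
Imaginary quadratic field, so n = 2, s = r2 = 1, r1 = 0
M = (n!/n^n) * (4/pi)^s * sqrt(|disc(K)|) = (2!/2^2) * (4/pi)^1 * sqrt(2936)
= 0.5 * 1.273240 * 54.184869
= 34.4952

34.4952


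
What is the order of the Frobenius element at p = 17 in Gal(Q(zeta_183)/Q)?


The Frobenius at p in Gal(Q(zeta_n)/Q) = (Z/nZ)* is the class of p, so its order is ord_183(17), the smallest k >= 1 with 17^k = 1 mod 183.
n = 183 = 3 * 61, phi(183) = 120; the order divides phi(n).
Divisors of 120: 1, 2, 3, 4, 5, 6, 8, 10, 12, 15, 20, 24, 30, 40, 60, 120
Repeated squaring mod 183: 17^1 = 17, 17^2 = 106, 17^4 = 73, 17^8 = 22, 17^16 = 118, 17^32 = 16, 17^64 = 73
Test divisors in increasing order:
  k=1: 17^1 = 17 mod 183
  k=2: 17^2 = 106 mod 183
  k=3: 17^3 = 106 * 17 = 155 mod 183
  k=4: 17^4 = 73 mod 183
  k=5: 17^5 = 73 * 17 = 143 mod 183
  k=6: 17^6 = 73 * 106 = 52 mod 183
  k=8: 17^8 = 22 mod 183
  k=10: 17^10 = 22 * 106 = 136 mod 183
  k=12: 17^12 = 22 * 73 = 142 mod 183
  k=15: 17^15 = 22 * 73 * 106 * 17 = 50 mod 183
  k=20: 17^20 = 118 * 73 = 13 mod 183
  k=24: 17^24 = 118 * 22 = 34 mod 183
  k=30: 17^30 = 118 * 22 * 73 * 106 = 121 mod 183
  k=40: 17^40 = 16 * 22 = 169 mod 183
  k=60: 17^60 = 16 * 118 * 22 * 73 = 1 mod 183  <- first divisor giving 1
Order = 60

60


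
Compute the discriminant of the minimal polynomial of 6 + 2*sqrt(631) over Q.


The element 6 + 2*sqrt(631) has minimal polynomial:
x^2 - 12*x - 2488
Discriminant = (-12)^2 - 4*(-2488)
= 144 + 9952
= 10096

10096


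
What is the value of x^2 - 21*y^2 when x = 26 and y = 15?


x^2 - d*y^2
= 26^2 - 21*15^2
= 676 - 4725
= -4049

-4049


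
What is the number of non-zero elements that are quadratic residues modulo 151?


For prime p, the number of non-zero quadratic residues is (p-1)/2.
= (151-1)/2
= 75

75


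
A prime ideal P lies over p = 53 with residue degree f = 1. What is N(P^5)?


N(P^a) = p^(a*f)
= 53^(5*1)
= 53^5
= 418195493

418195493


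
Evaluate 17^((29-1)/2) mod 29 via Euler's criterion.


p = 29 is prime and the exponent is (p-1)/2 = 14, so by Euler's criterion 17^14 = (17/29) = +1 or -1 mod 29.
Compute by square-and-multiply:
  14 = 8 + 4 + 2 (binary 1110)
  Repeated squaring mod 29: 17^1 = 17, 17^2 = 28, 17^4 = 1, 17^8 = 1
  17^14 = 17^8 * 17^4 * 17^2 = 1 * 1 * 28 mod 29
    1 * 1 = 1 = 1 mod 29
    1 * 28 = 28 = 28 mod 29
  17^14 = 28 mod 29
Result 28 = p - 1 = -1 mod 29: 17 is a quadratic non-residue mod 29. As a residue in [0, p-1] the value is 28.
17^14 mod 29 = 28

28


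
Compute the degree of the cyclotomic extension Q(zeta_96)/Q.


The degree equals Euler's totient phi(96).
96 = 2^5 * 3
phi(96) = 32

32


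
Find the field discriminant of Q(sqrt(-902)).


For K = Q(sqrt(d)) with d squarefree: disc(K) = d if d = 1 mod 4, and disc(K) = 4d if d = 2 or 3 mod 4.
Here d = -902, and d mod 4 = 2.
d = 2 mod 4, not 1 (O_K = Z[sqrt(d)]), so disc(K) = 4d = 4 * (-902) = -3608

-3608


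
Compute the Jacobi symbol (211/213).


Compute (211/213) via quadratic reciprocity:
  reciprocity: (211/213) -> +(213/211)
  reduce: (2/211)
  pull out 2: (2/211) = -1  (since 211 mod 8 = 3)
  (1/211) = 1
Product of signs = -1

-1


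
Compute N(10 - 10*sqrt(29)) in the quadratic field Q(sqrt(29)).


N(a + b*sqrt(d)) = a^2 - d*b^2
= (10)^2 - (29)*(-10)^2
= 100 - 2900
= -2800

-2800


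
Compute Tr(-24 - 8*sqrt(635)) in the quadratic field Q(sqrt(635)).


Tr(a + b*sqrt(d)) = (a + b*sqrt(d)) + (a - b*sqrt(d)) = 2a
= 2 * (-24)
= -48

-48


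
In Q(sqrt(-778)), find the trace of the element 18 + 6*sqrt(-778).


Tr(a + b*sqrt(d)) = (a + b*sqrt(d)) + (a - b*sqrt(d)) = 2a
= 2 * (18)
= 36

36


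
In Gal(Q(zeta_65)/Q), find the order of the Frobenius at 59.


The Frobenius at p in Gal(Q(zeta_n)/Q) = (Z/nZ)* is the class of p, so its order is ord_65(59), the smallest k >= 1 with 59^k = 1 mod 65.
n = 65 = 5 * 13, phi(65) = 48; the order divides phi(n).
Divisors of 48: 1, 2, 3, 4, 6, 8, 12, 16, 24, 48
Repeated squaring mod 65: 59^1 = 59, 59^2 = 36, 59^4 = 61, 59^8 = 16, 59^16 = 61, 59^32 = 16
Test divisors in increasing order:
  k=1: 59^1 = 59 mod 65
  k=2: 59^2 = 36 mod 65
  k=3: 59^3 = 36 * 59 = 44 mod 65
  k=4: 59^4 = 61 mod 65
  k=6: 59^6 = 61 * 36 = 51 mod 65
  k=8: 59^8 = 16 mod 65
  k=12: 59^12 = 16 * 61 = 1 mod 65  <- first divisor giving 1
Order = 12

12


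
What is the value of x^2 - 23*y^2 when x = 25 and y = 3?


x^2 - d*y^2
= 25^2 - 23*3^2
= 625 - 207
= 418

418


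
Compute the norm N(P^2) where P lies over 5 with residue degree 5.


N(P^a) = p^(a*f)
= 5^(2*5)
= 5^10
= 9765625

9765625


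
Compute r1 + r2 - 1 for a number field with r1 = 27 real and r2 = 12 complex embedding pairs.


By Dirichlet's unit theorem:
rank = r1 + r2 - 1
= 27 + 12 - 1
= 38

38


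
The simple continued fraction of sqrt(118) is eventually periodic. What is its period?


Run the CF algorithm for sqrt(118).
a_0 = floor(sqrt(118)) = 10; set m_0=0, q_0=1.
Recurrence: m' = q*a - m,  q' = (d - m'^2)/q,  a' = floor((a_0 + m')/q').
  step 1: m=10, q=18, a=1
  step 2: m=8, q=3, a=6
  step 3: m=10, q=6, a=3
  step 4: m=8, q=9, a=2
  step 5: m=10, q=2, a=10
  step 6: m=10, q=9, a=2
  step 7: m=8, q=6, a=3
  step 8: m=10, q=3, a=6
  step 9: m=8, q=18, a=1
  step 10: m=10, q=1, a=20
a_10 = 2*a_0 = 20, so the period closes here.
sqrt(118) = [10; 1, 6, 3, 2, 10, 2, 3, 6, 1, 20]
Period length = 10

10


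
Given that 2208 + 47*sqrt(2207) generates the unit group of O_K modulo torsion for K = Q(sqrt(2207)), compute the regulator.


epsilon = 2208 + 47*sqrt(2207)
= 4415.9998
R = ln(4415.9998)
= 8.3930

8.3930


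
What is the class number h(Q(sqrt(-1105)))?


K = Q(sqrt(-1105)). d mod 4 = 3, so D = disc(K) = 4d = -4420
h(K) equals the number of primitive reduced positive-definite forms (a, b, c) = a*x^2 + b*x*y + c*y^2 with b^2 - 4ac = D,
where reduced means |b| <= a <= c, with b >= 0 whenever |b| = a or a = c, and primitive means gcd(a, b, c) = 1.
Reduced forces 3a^2 <= |D| = 4420, so 1 <= a <= 38; b must have the parity of D, and c = (b^2 - D)/(4a) must be an integer >= a.
Enumerate a = 1..38, b in [-a, a]:
  a=1: (1, 0, 1105)  [1]
  a=2: (2, 2, 553)  [1]
  a=3..4: none
  a=5: (5, 0, 221)  [1]
  a=6: none
  a=7: (7, -2, 158), (7, 2, 158)  [2]
  a=8..9: none
  a=10: (10, 10, 113)  [1]
  a=11..12: none
  a=13: (13, 0, 85)  [1]
  a=14: (14, -2, 79), (14, 2, 79)  [2]
  a=15..16: none
  a=17: (17, 0, 65)  [1]
  a=18: none
  a=19: (19, -8, 59), (19, 8, 59)  [2]
  a=20..25: none
  a=26: (26, 26, 49)  [1]
  a=27..33: none
  a=34: (34, 34, 41)  [1]
  a=35: (35, -30, 38), (35, 30, 38)  [2]
  a=36..38: none
Total reduced forms: 1 + 1 + 1 + 2 + 1 + 1 + 2 + 1 + 2 + 1 + 1 + 2 = 16
h = 16

16


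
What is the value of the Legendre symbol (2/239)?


p = 239 is prime, so compute (2/239) with the reciprocity algorithm (Jacobi-symbol steps: pull out 2s via (2/n), flip via reciprocity, reduce):
  pull out 2: (2/239) = +1  (since 239 mod 8 = 7)
  (1/239) = 1
Product of signs = 1
(2/239) = 1

1


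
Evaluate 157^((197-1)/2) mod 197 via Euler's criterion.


p = 197 is prime and the exponent is (p-1)/2 = 98, so by Euler's criterion 157^98 = (157/197) = +1 or -1 mod 197.
Compute by square-and-multiply:
  98 = 64 + 32 + 2 (binary 1100010)
  Repeated squaring mod 197: 157^1 = 157, 157^2 = 24, 157^4 = 182, 157^8 = 28, 157^16 = 193, 157^32 = 16, 157^64 = 59
  157^98 = 157^64 * 157^32 * 157^2 = 59 * 16 * 24 mod 197
    59 * 16 = 944 = 156 mod 197
    156 * 24 = 3744 = 1 mod 197
  157^98 = 1 mod 197
Result 1: 157 is a quadratic residue mod 197.
157^98 mod 197 = 1

1


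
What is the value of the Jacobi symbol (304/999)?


Compute (304/999) via quadratic reciprocity:
  pull out 2: (2/999) = +1  (since 999 mod 8 = 7)
  pull out 2: (2/999) = +1  (since 999 mod 8 = 7)
  pull out 2: (2/999) = +1  (since 999 mod 8 = 7)
  pull out 2: (2/999) = +1  (since 999 mod 8 = 7)
  reciprocity: (19/999) -> -(999/19)
  reduce: (11/19)
  reciprocity: (11/19) -> -(19/11)
  reduce: (8/11)
  pull out 2: (2/11) = -1  (since 11 mod 8 = 3)
  pull out 2: (2/11) = -1  (since 11 mod 8 = 3)
  pull out 2: (2/11) = -1  (since 11 mod 8 = 3)
  (1/11) = 1
Product of signs = -1

-1


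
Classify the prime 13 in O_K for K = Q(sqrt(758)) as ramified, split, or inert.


K = Q(sqrt(758)). Since d mod 4 = 2, disc(K) = 3032.
Check p | disc: 3032 mod 13 = 3.
p does not divide disc. Compute Legendre symbol (d/p):
4^((13-1)/2) mod 13 = 1
(d/p) = 1, so p splits: (p) = P*P' with e=1, f=1, g=2.
Therefore p is split.

split


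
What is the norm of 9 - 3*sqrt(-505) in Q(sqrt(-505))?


N(a + b*sqrt(d)) = a^2 - d*b^2
= (9)^2 - (-505)*(-3)^2
= 81 + 4545
= 4626

4626


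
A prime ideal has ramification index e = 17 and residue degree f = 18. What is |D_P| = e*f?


|D_P| = e * f
= 17 * 18
= 306

306


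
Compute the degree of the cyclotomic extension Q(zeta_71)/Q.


The degree equals Euler's totient phi(71).
71 = 71
phi(71) = 70

70


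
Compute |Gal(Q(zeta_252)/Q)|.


|Gal(Q(zeta_252)/Q)| = phi(252)
= 72

72


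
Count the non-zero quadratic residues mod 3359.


For prime p, the number of non-zero quadratic residues is (p-1)/2.
= (3359-1)/2
= 1679

1679


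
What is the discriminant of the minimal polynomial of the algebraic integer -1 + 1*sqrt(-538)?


The element -1 + 1*sqrt(-538) has minimal polynomial:
x^2 + 2*x + 539
Discriminant = (2)^2 - 4*(539)
= 4 - 2156
= -2152

-2152


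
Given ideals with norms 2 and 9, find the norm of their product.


N(IJ) = N(I) * N(J)
= 2 * 9
= 18

18


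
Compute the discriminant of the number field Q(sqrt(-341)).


For K = Q(sqrt(d)) with d squarefree: disc(K) = d if d = 1 mod 4, and disc(K) = 4d if d = 2 or 3 mod 4.
Here d = -341, and d mod 4 = 3.
d = 3 mod 4, not 1 (O_K = Z[sqrt(d)]), so disc(K) = 4d = 4 * (-341) = -1364

-1364


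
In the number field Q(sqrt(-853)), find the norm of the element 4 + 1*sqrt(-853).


N(a + b*sqrt(d)) = a^2 - d*b^2
= (4)^2 - (-853)*(1)^2
= 16 + 853
= 869

869


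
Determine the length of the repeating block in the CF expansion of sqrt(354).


Run the CF algorithm for sqrt(354).
a_0 = floor(sqrt(354)) = 18; set m_0=0, q_0=1.
Recurrence: m' = q*a - m,  q' = (d - m'^2)/q,  a' = floor((a_0 + m')/q').
  step 1: m=18, q=30, a=1
  step 2: m=12, q=7, a=4
  step 3: m=16, q=14, a=2
  step 4: m=12, q=15, a=2
  step 5: m=18, q=2, a=18
  step 6: m=18, q=15, a=2
  step 7: m=12, q=14, a=2
  step 8: m=16, q=7, a=4
  step 9: m=12, q=30, a=1
  step 10: m=18, q=1, a=36
a_10 = 2*a_0 = 36, so the period closes here.
sqrt(354) = [18; 1, 4, 2, 2, 18, 2, 2, 4, 1, 36]
Period length = 10

10


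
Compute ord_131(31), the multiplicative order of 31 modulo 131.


We want ord_131(31), the smallest k >= 1 with 31^k = 1 mod 131.
n = 131 = 131, phi(131) = 130; the order divides phi(n).
Divisors of 130: 1, 2, 5, 10, 13, 26, 65, 130
Repeated squaring mod 131: 31^1 = 31, 31^2 = 44, 31^4 = 102, 31^8 = 55, 31^16 = 12, 31^32 = 13, 31^64 = 38, 31^128 = 3
Test divisors in increasing order:
  k=1: 31^1 = 31 mod 131
  k=2: 31^2 = 44 mod 131
  k=5: 31^5 = 102 * 31 = 18 mod 131
  k=10: 31^10 = 55 * 44 = 62 mod 131
  k=13: 31^13 = 55 * 102 * 31 = 73 mod 131
  k=26: 31^26 = 12 * 55 * 44 = 89 mod 131
  k=65: 31^65 = 38 * 31 = 130 mod 131
  k=130: 31^130 = 3 * 44 = 1 mod 131  <- first divisor giving 1
Order = 130

130


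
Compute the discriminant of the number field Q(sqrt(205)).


For K = Q(sqrt(d)) with d squarefree: disc(K) = d if d = 1 mod 4, and disc(K) = 4d if d = 2 or 3 mod 4.
Here d = 205, and d mod 4 = 1.
d = 1 mod 4 (O_K = Z[(1+sqrt(d))/2]), so disc(K) = d = 205

205


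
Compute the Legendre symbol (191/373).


p = 373 is prime, so compute (191/373) with the reciprocity algorithm (Jacobi-symbol steps: pull out 2s via (2/n), flip via reciprocity, reduce):
  reciprocity: (191/373) -> +(373/191)
  reduce: (182/191)
  pull out 2: (2/191) = +1  (since 191 mod 8 = 7)
  reciprocity: (91/191) -> -(191/91)
  reduce: (9/91)
  reciprocity: (9/91) -> +(91/9)
  reduce: (1/9)
  (1/9) = 1
Product of signs = -1
(191/373) = -1

-1


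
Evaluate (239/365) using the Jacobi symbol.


Compute (239/365) via quadratic reciprocity:
  reciprocity: (239/365) -> +(365/239)
  reduce: (126/239)
  pull out 2: (2/239) = +1  (since 239 mod 8 = 7)
  reciprocity: (63/239) -> -(239/63)
  reduce: (50/63)
  pull out 2: (2/63) = +1  (since 63 mod 8 = 7)
  reciprocity: (25/63) -> +(63/25)
  reduce: (13/25)
  reciprocity: (13/25) -> +(25/13)
  reduce: (12/13)
  pull out 2: (2/13) = -1  (since 13 mod 8 = 5)
  pull out 2: (2/13) = -1  (since 13 mod 8 = 5)
  reciprocity: (3/13) -> +(13/3)
  reduce: (1/3)
  (1/3) = 1
Product of signs = -1

-1


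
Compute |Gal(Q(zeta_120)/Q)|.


|Gal(Q(zeta_120)/Q)| = phi(120)
= 32

32


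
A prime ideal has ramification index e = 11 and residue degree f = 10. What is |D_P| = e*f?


|D_P| = e * f
= 11 * 10
= 110

110


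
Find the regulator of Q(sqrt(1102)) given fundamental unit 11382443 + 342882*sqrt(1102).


epsilon = 11382443 + 342882*sqrt(1102)
= 2.2765e+07
R = ln(2.2765e+07)
= 16.9407

16.9407


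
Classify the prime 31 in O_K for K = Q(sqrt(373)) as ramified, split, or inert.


K = Q(sqrt(373)). Since d mod 4 = 1, disc(K) = 373.
Check p | disc: 373 mod 31 = 1.
p does not divide disc. Compute Legendre symbol (d/p):
1^((31-1)/2) mod 31 = 1
(d/p) = 1, so p splits: (p) = P*P' with e=1, f=1, g=2.
Therefore p is split.

split


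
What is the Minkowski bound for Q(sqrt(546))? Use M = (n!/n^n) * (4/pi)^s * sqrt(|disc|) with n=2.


d = 546, d mod 4 = 2, so disc(K) = 4d = 2184; |disc(K)| = 2184
Real quadratic field, so n = 2, s = r2 = 0, r1 = 2
M = (n!/n^n) * (4/pi)^s * sqrt(|disc(K)|) = (2!/2^2) * (4/pi)^0 * sqrt(2184)
= 0.5 * 1.000000 * 46.733286
= 23.3666

23.3666


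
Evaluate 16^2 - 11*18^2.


x^2 - d*y^2
= 16^2 - 11*18^2
= 256 - 3564
= -3308

-3308


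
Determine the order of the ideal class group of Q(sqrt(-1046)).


K = Q(sqrt(-1046)). d mod 4 = 2, so D = disc(K) = 4d = -4184
h(K) equals the number of primitive reduced positive-definite forms (a, b, c) = a*x^2 + b*x*y + c*y^2 with b^2 - 4ac = D,
where reduced means |b| <= a <= c, with b >= 0 whenever |b| = a or a = c, and primitive means gcd(a, b, c) = 1.
Reduced forces 3a^2 <= |D| = 4184, so 1 <= a <= 37; b must have the parity of D, and c = (b^2 - D)/(4a) must be an integer >= a.
Enumerate a = 1..37, b in [-a, a]:
  a=1: (1, 0, 1046)  [1]
  a=2: (2, 0, 523)  [1]
  a=3: (3, -2, 349), (3, 2, 349)  [2]
  a=4: none
  a=5: (5, -4, 210), (5, 4, 210)  [2]
  a=6: (6, -4, 175), (6, 4, 175)  [2]
  a=7: (7, -4, 150), (7, 4, 150)  [2]
  a=8: none
  a=9: (9, -8, 118), (9, 8, 118)  [2]
  a=10: (10, -4, 105), (10, 4, 105)  [2]
  a=11..13: none
  a=14: (14, -4, 75), (14, 4, 75)  [2]
  a=15: (15, -14, 73), (15, -4, 70), (15, 4, 70), (15, 14, 73)  [4]
  a=16: none
  a=17: (17, -10, 63), (17, 10, 63)  [2]
  a=18: (18, -8, 59), (18, 8, 59)  [2]
  a=19..20: none
  a=21: (21, -10, 51), (21, -4, 50), (21, 4, 50), (21, 10, 51)  [4]
  a=22: none
  a=23: (23, -18, 49), (23, 18, 49)  [2]
  a=24: none
  a=25: (25, -4, 42), (25, 4, 42)  [2]
  a=26: none
  a=27: (27, -26, 45), (27, 26, 45)  [2]
  a=28..29: none
  a=30: (30, -16, 37), (30, -4, 35), (30, 4, 35), (30, 16, 37)  [4]
  a=31: (31, -30, 41), (31, 30, 41)  [2]
  a=32..33: none
  a=34: (34, -24, 35), (34, 24, 35)  [2]
  a=35..37: none
Total reduced forms: 1 + 1 + 2 + 2 + 2 + 2 + 2 + 2 + 2 + 4 + 2 + 2 + 4 + 2 + 2 + 2 + 4 + 2 + 2 = 42
h = 42

42


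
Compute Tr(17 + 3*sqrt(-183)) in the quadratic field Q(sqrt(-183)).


Tr(a + b*sqrt(d)) = (a + b*sqrt(d)) + (a - b*sqrt(d)) = 2a
= 2 * (17)
= 34

34


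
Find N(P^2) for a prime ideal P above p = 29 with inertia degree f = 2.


N(P^a) = p^(a*f)
= 29^(2*2)
= 29^4
= 707281

707281


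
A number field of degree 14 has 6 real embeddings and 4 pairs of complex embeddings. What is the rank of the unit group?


By Dirichlet's unit theorem:
rank = r1 + r2 - 1
= 6 + 4 - 1
= 9

9


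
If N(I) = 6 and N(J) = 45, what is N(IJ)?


N(IJ) = N(I) * N(J)
= 6 * 45
= 270

270


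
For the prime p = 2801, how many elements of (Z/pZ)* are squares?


For prime p, the number of non-zero quadratic residues is (p-1)/2.
= (2801-1)/2
= 1400

1400


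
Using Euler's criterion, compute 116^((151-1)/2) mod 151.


p = 151 is prime and the exponent is (p-1)/2 = 75, so by Euler's criterion 116^75 = (116/151) = +1 or -1 mod 151.
Compute by square-and-multiply:
  75 = 64 + 8 + 2 + 1 (binary 1001011)
  Repeated squaring mod 151: 116^1 = 116, 116^2 = 17, 116^4 = 138, 116^8 = 18, 116^16 = 22, 116^32 = 31, 116^64 = 55
  116^75 = 116^64 * 116^8 * 116^2 * 116^1 = 55 * 18 * 17 * 116 mod 151
    55 * 18 = 990 = 84 mod 151
    84 * 17 = 1428 = 69 mod 151
    69 * 116 = 8004 = 1 mod 151
  116^75 = 1 mod 151
Result 1: 116 is a quadratic residue mod 151.
116^75 mod 151 = 1

1


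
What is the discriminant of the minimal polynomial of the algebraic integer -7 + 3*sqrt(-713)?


The element -7 + 3*sqrt(-713) has minimal polynomial:
x^2 + 14*x + 6466
Discriminant = (14)^2 - 4*(6466)
= 196 - 25864
= -25668

-25668


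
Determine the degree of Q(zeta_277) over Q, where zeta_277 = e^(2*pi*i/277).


The degree equals Euler's totient phi(277).
277 = 277
phi(277) = 276

276


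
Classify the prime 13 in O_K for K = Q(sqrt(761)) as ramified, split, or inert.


K = Q(sqrt(761)). Since d mod 4 = 1, disc(K) = 761.
Check p | disc: 761 mod 13 = 7.
p does not divide disc. Compute Legendre symbol (d/p):
7^((13-1)/2) mod 13 = -1
(d/p) = -1, so p is inert: (p) stays prime with e=1, f=2, g=1.
Therefore p is inert.

inert


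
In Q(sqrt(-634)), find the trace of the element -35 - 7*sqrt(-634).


Tr(a + b*sqrt(d)) = (a + b*sqrt(d)) + (a - b*sqrt(d)) = 2a
= 2 * (-35)
= -70

-70


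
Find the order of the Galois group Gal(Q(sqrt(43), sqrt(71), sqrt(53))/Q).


The 3 square roots of distinct primes are multiplicatively independent over Q,
so [K:Q] = 2^3 and Gal(K/Q) is isomorphic to (Z/2Z)^3.
|Gal| = 2^3 = 8

8


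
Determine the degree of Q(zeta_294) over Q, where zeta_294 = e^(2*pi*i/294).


The degree equals Euler's totient phi(294).
294 = 2 * 3 * 7^2
phi(294) = 84

84


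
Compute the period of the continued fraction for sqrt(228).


Run the CF algorithm for sqrt(228).
a_0 = floor(sqrt(228)) = 15; set m_0=0, q_0=1.
Recurrence: m' = q*a - m,  q' = (d - m'^2)/q,  a' = floor((a_0 + m')/q').
  step 1: m=15, q=3, a=10
  step 2: m=15, q=1, a=30
a_2 = 2*a_0 = 30, so the period closes here.
sqrt(228) = [15; 10, 30]
Period length = 2

2


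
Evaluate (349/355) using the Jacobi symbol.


Compute (349/355) via quadratic reciprocity:
  reciprocity: (349/355) -> +(355/349)
  reduce: (6/349)
  pull out 2: (2/349) = -1  (since 349 mod 8 = 5)
  reciprocity: (3/349) -> +(349/3)
  reduce: (1/3)
  (1/3) = 1
Product of signs = -1

-1


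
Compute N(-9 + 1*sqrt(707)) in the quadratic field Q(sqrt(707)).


N(a + b*sqrt(d)) = a^2 - d*b^2
= (-9)^2 - (707)*(1)^2
= 81 - 707
= -626

-626


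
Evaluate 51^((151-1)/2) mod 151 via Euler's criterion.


p = 151 is prime and the exponent is (p-1)/2 = 75, so by Euler's criterion 51^75 = (51/151) = +1 or -1 mod 151.
Compute by square-and-multiply:
  75 = 64 + 8 + 2 + 1 (binary 1001011)
  Repeated squaring mod 151: 51^1 = 51, 51^2 = 34, 51^4 = 99, 51^8 = 137, 51^16 = 45, 51^32 = 62, 51^64 = 69
  51^75 = 51^64 * 51^8 * 51^2 * 51^1 = 69 * 137 * 34 * 51 mod 151
    69 * 137 = 9453 = 91 mod 151
    91 * 34 = 3094 = 74 mod 151
    74 * 51 = 3774 = 150 mod 151
  51^75 = 150 mod 151
Result 150 = p - 1 = -1 mod 151: 51 is a quadratic non-residue mod 151. As a residue in [0, p-1] the value is 150.
51^75 mod 151 = 150

150


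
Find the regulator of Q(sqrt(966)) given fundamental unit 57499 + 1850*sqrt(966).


epsilon = 57499 + 1850*sqrt(966)
= 114998.0000
R = ln(114998.0000)
= 11.6527

11.6527


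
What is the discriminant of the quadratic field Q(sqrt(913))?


For K = Q(sqrt(d)) with d squarefree: disc(K) = d if d = 1 mod 4, and disc(K) = 4d if d = 2 or 3 mod 4.
Here d = 913, and d mod 4 = 1.
d = 1 mod 4 (O_K = Z[(1+sqrt(d))/2]), so disc(K) = d = 913

913


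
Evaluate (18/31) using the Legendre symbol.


p = 31 is prime, so compute (18/31) with the reciprocity algorithm (Jacobi-symbol steps: pull out 2s via (2/n), flip via reciprocity, reduce):
  pull out 2: (2/31) = +1  (since 31 mod 8 = 7)
  reciprocity: (9/31) -> +(31/9)
  reduce: (4/9)
  pull out 2: (2/9) = +1  (since 9 mod 8 = 1)
  pull out 2: (2/9) = +1  (since 9 mod 8 = 1)
  (1/9) = 1
Product of signs = 1
(18/31) = 1

1


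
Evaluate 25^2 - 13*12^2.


x^2 - d*y^2
= 25^2 - 13*12^2
= 625 - 1872
= -1247

-1247


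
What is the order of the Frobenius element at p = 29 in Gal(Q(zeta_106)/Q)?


The Frobenius at p in Gal(Q(zeta_n)/Q) = (Z/nZ)* is the class of p, so its order is ord_106(29), the smallest k >= 1 with 29^k = 1 mod 106.
n = 106 = 2 * 53, phi(106) = 52; the order divides phi(n).
Divisors of 52: 1, 2, 4, 13, 26, 52
Repeated squaring mod 106: 29^1 = 29, 29^2 = 99, 29^4 = 49, 29^8 = 69, 29^16 = 97, 29^32 = 81
Test divisors in increasing order:
  k=1: 29^1 = 29 mod 106
  k=2: 29^2 = 99 mod 106
  k=4: 29^4 = 49 mod 106
  k=13: 29^13 = 69 * 49 * 29 = 105 mod 106
  k=26: 29^26 = 97 * 69 * 99 = 1 mod 106  <- first divisor giving 1
Order = 26

26


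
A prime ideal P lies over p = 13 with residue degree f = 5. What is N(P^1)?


N(P^a) = p^(a*f)
= 13^(1*5)
= 13^5
= 371293

371293


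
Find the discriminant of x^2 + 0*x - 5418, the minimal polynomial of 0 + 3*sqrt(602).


The element 0 + 3*sqrt(602) has minimal polynomial:
x^2 + 0*x - 5418
Discriminant = (0)^2 - 4*(-5418)
= 0 + 21672
= 21672

21672


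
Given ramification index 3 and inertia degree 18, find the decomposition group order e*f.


|D_P| = e * f
= 3 * 18
= 54

54


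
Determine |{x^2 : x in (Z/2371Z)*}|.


For prime p, the number of non-zero quadratic residues is (p-1)/2.
= (2371-1)/2
= 1185

1185


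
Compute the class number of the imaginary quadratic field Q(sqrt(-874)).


K = Q(sqrt(-874)). d mod 4 = 2, so D = disc(K) = 4d = -3496
h(K) equals the number of primitive reduced positive-definite forms (a, b, c) = a*x^2 + b*x*y + c*y^2 with b^2 - 4ac = D,
where reduced means |b| <= a <= c, with b >= 0 whenever |b| = a or a = c, and primitive means gcd(a, b, c) = 1.
Reduced forces 3a^2 <= |D| = 3496, so 1 <= a <= 34; b must have the parity of D, and c = (b^2 - D)/(4a) must be an integer >= a.
Enumerate a = 1..34, b in [-a, a]:
  a=1: (1, 0, 874)  [1]
  a=2: (2, 0, 437)  [1]
  a=3..4: none
  a=5: (5, -2, 175), (5, 2, 175)  [2]
  a=6: none
  a=7: (7, -2, 125), (7, 2, 125)  [2]
  a=8..9: none
  a=10: (10, -8, 89), (10, 8, 89)  [2]
  a=11..12: none
  a=13: (13, -12, 70), (13, 12, 70)  [2]
  a=14: (14, -12, 65), (14, 12, 65)  [2]
  a=15..18: none
  a=19: (19, 0, 46)  [1]
  a=20..22: none
  a=23: (23, 0, 38)  [1]
  a=24: none
  a=25: (25, -2, 35), (25, 2, 35)  [2]
  a=26: (26, -12, 35), (26, 12, 35)  [2]
  a=27..28: none
  a=29: (29, -10, 31), (29, 10, 31)  [2]
  a=30..34: none
Total reduced forms: 1 + 1 + 2 + 2 + 2 + 2 + 2 + 1 + 1 + 2 + 2 + 2 = 20
h = 20

20


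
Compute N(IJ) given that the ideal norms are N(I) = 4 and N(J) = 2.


N(IJ) = N(I) * N(J)
= 4 * 2
= 8

8


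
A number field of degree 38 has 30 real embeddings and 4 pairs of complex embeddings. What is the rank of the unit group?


By Dirichlet's unit theorem:
rank = r1 + r2 - 1
= 30 + 4 - 1
= 33

33


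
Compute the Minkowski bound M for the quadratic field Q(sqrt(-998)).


d = -998, d mod 4 = 2, so disc(K) = 4d = -3992; |disc(K)| = 3992
Imaginary quadratic field, so n = 2, s = r2 = 1, r1 = 0
M = (n!/n^n) * (4/pi)^s * sqrt(|disc(K)|) = (2!/2^2) * (4/pi)^1 * sqrt(3992)
= 0.5 * 1.273240 * 63.182276
= 40.2231

40.2231


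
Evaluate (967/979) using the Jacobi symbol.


Compute (967/979) via quadratic reciprocity:
  reciprocity: (967/979) -> -(979/967)
  reduce: (12/967)
  pull out 2: (2/967) = +1  (since 967 mod 8 = 7)
  pull out 2: (2/967) = +1  (since 967 mod 8 = 7)
  reciprocity: (3/967) -> -(967/3)
  reduce: (1/3)
  (1/3) = 1
Product of signs = 1

1


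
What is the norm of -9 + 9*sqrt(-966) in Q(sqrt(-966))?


N(a + b*sqrt(d)) = a^2 - d*b^2
= (-9)^2 - (-966)*(9)^2
= 81 + 78246
= 78327

78327


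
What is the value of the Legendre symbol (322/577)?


p = 577 is prime, so compute (322/577) with the reciprocity algorithm (Jacobi-symbol steps: pull out 2s via (2/n), flip via reciprocity, reduce):
  pull out 2: (2/577) = +1  (since 577 mod 8 = 1)
  reciprocity: (161/577) -> +(577/161)
  reduce: (94/161)
  pull out 2: (2/161) = +1  (since 161 mod 8 = 1)
  reciprocity: (47/161) -> +(161/47)
  reduce: (20/47)
  pull out 2: (2/47) = +1  (since 47 mod 8 = 7)
  pull out 2: (2/47) = +1  (since 47 mod 8 = 7)
  reciprocity: (5/47) -> +(47/5)
  reduce: (2/5)
  pull out 2: (2/5) = -1  (since 5 mod 8 = 5)
  (1/5) = 1
Product of signs = -1
(322/577) = -1

-1


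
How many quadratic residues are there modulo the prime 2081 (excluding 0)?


For prime p, the number of non-zero quadratic residues is (p-1)/2.
= (2081-1)/2
= 1040

1040


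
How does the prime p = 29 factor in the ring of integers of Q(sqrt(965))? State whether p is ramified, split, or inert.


K = Q(sqrt(965)). Since d mod 4 = 1, disc(K) = 965.
Check p | disc: 965 mod 29 = 8.
p does not divide disc. Compute Legendre symbol (d/p):
8^((29-1)/2) mod 29 = -1
(d/p) = -1, so p is inert: (p) stays prime with e=1, f=2, g=1.
Therefore p is inert.

inert


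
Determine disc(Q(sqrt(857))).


For K = Q(sqrt(d)) with d squarefree: disc(K) = d if d = 1 mod 4, and disc(K) = 4d if d = 2 or 3 mod 4.
Here d = 857, and d mod 4 = 1.
d = 1 mod 4 (O_K = Z[(1+sqrt(d))/2]), so disc(K) = d = 857

857


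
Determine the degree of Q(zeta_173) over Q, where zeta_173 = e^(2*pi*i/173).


The degree equals Euler's totient phi(173).
173 = 173
phi(173) = 172

172


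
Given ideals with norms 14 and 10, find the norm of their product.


N(IJ) = N(I) * N(J)
= 14 * 10
= 140

140
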